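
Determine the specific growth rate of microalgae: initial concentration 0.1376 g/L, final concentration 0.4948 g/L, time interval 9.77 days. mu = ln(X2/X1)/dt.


mu = ln(X2/X1) / dt
= ln(0.4948/0.1376) / 9.77
= 0.1310 per day

0.1310 per day


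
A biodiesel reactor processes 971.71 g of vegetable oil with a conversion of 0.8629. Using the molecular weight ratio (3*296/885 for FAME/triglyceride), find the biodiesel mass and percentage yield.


m_FAME = oil * conv * (3 * 296 / 885) = oil * conv * (888/885)
= 971.71 * 0.8629 * 888 / 885
= 841.3309 g
Y = m_FAME / oil * 100 = conv * (888/885) * 100
= 0.8629 * 888 / 885 * 100
= 86.58%

841.3309 g FAME; Y = 86.58%


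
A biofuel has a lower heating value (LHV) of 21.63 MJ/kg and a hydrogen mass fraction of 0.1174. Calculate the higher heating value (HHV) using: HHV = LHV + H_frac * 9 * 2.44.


HHV = LHV + H_frac * 9 * 2.44
= 21.63 + 0.1174 * 9 * 2.44
= 24.2081 MJ/kg

24.2081 MJ/kg


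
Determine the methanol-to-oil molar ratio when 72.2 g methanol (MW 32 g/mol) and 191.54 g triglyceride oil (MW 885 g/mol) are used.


Molar ratio = n_MeOH / n_oil = (MeOH/32) / (oil/885) = (MeOH * 885) / (32 * oil)
= (72.2 * 885) / (32 * 191.54)
= 10.4249

10.4249


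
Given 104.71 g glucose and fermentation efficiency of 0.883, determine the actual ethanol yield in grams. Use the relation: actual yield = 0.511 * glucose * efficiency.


Actual ethanol: m = 0.511 * 104.71 * 0.883
m = 47.2465 g

47.2465 g


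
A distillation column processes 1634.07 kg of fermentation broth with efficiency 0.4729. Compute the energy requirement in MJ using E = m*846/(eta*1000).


E = m * 846 / (eta * 1000)
= 1634.07 * 846 / (0.4729 * 1000)
= 2923.2887 MJ

2923.2887 MJ


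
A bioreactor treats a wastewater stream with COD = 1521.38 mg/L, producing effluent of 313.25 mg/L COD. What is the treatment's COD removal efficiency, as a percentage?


eta = (COD_in - COD_out) / COD_in * 100
= (1521.38 - 313.25) / 1521.38 * 100
= 79.4101%

79.4101%


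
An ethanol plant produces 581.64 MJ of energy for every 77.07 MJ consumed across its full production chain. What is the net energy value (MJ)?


NEV = E_out - E_in
= 581.64 - 77.07
= 504.5700 MJ

504.5700 MJ


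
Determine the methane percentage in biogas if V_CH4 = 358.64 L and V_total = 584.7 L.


CH4% = V_CH4 / V_total * 100
= 358.64 / 584.7 * 100
= 61.3374%

61.3374%


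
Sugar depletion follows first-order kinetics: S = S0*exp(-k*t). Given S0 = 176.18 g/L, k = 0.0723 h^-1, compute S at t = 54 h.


S = S0 * exp(-k * t)
S = 176.18 * exp(-0.0723 * 54)
S = 3.5513 g/L

3.5513 g/L


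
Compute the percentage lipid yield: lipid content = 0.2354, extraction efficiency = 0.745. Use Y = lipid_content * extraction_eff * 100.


Y = lipid_content * extraction_eff * 100
= 0.2354 * 0.745 * 100
= 17.5373%

17.5373%


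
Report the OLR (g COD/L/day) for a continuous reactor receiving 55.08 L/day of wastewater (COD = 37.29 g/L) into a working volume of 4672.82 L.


OLR = Q * S / V
= 55.08 * 37.29 / 4672.82
= 0.4395 g/L/day

0.4395 g/L/day


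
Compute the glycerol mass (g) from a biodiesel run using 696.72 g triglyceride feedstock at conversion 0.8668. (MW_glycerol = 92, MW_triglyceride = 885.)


glycerol = oil * conv * (92/885)
= 696.72 * 0.8668 * 92 / 885
= 62.7801 g

62.7801 g


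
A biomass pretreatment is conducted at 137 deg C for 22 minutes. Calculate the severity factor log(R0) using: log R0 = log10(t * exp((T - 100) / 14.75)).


logR0 = log10(t * exp((T - 100) / 14.75))
= log10(22 * exp((137 - 100) / 14.75))
= 2.4318

2.4318


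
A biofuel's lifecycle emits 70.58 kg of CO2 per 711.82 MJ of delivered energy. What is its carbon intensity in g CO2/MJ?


CI = CO2 * 1000 / E
= 70.58 * 1000 / 711.82
= 99.1543 g CO2/MJ

99.1543 g CO2/MJ


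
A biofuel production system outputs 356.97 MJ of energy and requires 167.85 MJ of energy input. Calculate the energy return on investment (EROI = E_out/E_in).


EROI = E_out / E_in
= 356.97 / 167.85
= 2.1267

2.1267


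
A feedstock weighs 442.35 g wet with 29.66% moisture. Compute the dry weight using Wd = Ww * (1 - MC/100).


Wd = Ww * (1 - MC/100)
= 442.35 * (1 - 29.66/100)
= 311.1490 g

311.1490 g


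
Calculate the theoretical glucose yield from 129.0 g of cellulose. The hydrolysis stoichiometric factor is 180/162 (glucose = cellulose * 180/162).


glucose = cellulose * 180/162
= 129.0 * 180/162
= 143.3333 g

143.3333 g


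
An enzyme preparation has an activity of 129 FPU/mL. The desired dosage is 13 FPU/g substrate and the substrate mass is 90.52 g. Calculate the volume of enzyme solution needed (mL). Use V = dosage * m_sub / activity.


V = dosage * m_sub / activity
V = 13 * 90.52 / 129
V = 9.1222 mL

9.1222 mL


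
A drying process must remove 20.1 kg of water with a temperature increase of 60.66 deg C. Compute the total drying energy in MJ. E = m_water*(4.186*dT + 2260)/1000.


E = m_water * (4.186 * dT + 2260) / 1000
= 20.1 * (4.186 * 60.66 + 2260) / 1000
= 50.5298 MJ

50.5298 MJ


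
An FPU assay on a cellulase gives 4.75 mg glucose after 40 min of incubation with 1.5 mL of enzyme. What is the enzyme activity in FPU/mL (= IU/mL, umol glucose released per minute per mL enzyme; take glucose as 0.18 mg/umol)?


Activity = glucose_mg / (0.18 mg/umol * V_mL * t_min)
= 4.75 / (0.18 * 1.5 * 40)
= 0.4398 FPU/mL

0.4398 FPU/mL


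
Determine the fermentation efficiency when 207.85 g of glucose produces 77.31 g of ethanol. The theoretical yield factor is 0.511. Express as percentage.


Fermentation efficiency = (actual / (0.511 * glucose)) * 100
= (77.31 / (0.511 * 207.85)) * 100
= 72.7888%

72.7888%


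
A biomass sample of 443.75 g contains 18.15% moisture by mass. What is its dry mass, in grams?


Wd = Ww * (1 - MC/100)
= 443.75 * (1 - 18.15/100)
= 363.2094 g

363.2094 g


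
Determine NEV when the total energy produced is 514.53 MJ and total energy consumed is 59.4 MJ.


NEV = E_out - E_in
= 514.53 - 59.4
= 455.1300 MJ

455.1300 MJ


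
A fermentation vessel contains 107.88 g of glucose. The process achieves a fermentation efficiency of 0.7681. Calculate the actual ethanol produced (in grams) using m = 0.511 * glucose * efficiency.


Actual ethanol: m = 0.511 * 107.88 * 0.7681
m = 42.3428 g

42.3428 g


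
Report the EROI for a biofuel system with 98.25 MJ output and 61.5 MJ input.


EROI = E_out / E_in
= 98.25 / 61.5
= 1.5976

1.5976


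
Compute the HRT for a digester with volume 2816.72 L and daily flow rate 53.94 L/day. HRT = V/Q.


HRT = V / Q
= 2816.72 / 53.94
= 52.2195 days

52.2195 days


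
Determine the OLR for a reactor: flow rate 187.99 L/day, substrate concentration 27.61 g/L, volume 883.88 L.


OLR = Q * S / V
= 187.99 * 27.61 / 883.88
= 5.8723 g/L/day

5.8723 g/L/day


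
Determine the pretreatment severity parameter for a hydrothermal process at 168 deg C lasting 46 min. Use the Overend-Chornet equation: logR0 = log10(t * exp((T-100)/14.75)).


logR0 = log10(t * exp((T - 100) / 14.75))
= log10(46 * exp((168 - 100) / 14.75))
= 3.6649

3.6649


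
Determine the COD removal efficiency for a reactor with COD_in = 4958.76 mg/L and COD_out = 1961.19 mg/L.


eta = (COD_in - COD_out) / COD_in * 100
= (4958.76 - 1961.19) / 4958.76 * 100
= 60.4500%

60.4500%


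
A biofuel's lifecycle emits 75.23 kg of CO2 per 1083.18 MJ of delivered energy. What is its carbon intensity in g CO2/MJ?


CI = CO2 * 1000 / E
= 75.23 * 1000 / 1083.18
= 69.4529 g CO2/MJ

69.4529 g CO2/MJ


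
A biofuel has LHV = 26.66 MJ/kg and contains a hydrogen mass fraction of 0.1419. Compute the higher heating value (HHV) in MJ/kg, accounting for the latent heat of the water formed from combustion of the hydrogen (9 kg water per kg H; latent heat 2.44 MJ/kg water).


HHV = LHV + H_frac * 9 * 2.44
= 26.66 + 0.1419 * 9 * 2.44
= 29.7761 MJ/kg

29.7761 MJ/kg


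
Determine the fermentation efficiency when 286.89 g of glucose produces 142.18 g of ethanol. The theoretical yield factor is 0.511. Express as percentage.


Fermentation efficiency = (actual / (0.511 * glucose)) * 100
= (142.18 / (0.511 * 286.89)) * 100
= 96.9845%

96.9845%


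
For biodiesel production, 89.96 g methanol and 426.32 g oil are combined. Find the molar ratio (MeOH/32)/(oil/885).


Molar ratio = n_MeOH / n_oil = (MeOH/32) / (oil/885) = (MeOH * 885) / (32 * oil)
= (89.96 * 885) / (32 * 426.32)
= 5.8359

5.8359


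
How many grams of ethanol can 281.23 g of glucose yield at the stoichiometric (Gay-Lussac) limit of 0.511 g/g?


Theoretical ethanol yield: m_EtOH = 0.511 * m_glucose
m_EtOH = 0.511 * 281.23 = 143.7085 g

143.7085 g


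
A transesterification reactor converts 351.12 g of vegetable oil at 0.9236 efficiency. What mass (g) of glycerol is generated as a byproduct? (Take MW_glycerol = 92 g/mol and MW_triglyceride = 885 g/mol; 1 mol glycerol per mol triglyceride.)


glycerol = oil * conv * (92/885)
= 351.12 * 0.9236 * 92 / 885
= 33.7120 g

33.7120 g


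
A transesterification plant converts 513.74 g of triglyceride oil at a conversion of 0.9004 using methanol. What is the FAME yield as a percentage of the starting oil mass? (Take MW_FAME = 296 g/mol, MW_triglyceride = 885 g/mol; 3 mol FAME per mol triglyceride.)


m_FAME = oil * conv * (3 * 296 / 885) = oil * conv * (888/885)
= 513.74 * 0.9004 * 888 / 885
= 464.1395 g
Y = m_FAME / oil * 100 = conv * (888/885) * 100
= 0.9004 * 888 / 885 * 100
= 90.35%

90.35%


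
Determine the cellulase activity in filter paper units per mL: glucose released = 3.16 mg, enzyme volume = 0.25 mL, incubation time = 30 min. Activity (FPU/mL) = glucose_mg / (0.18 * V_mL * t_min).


Activity = glucose_mg / (0.18 mg/umol * V_mL * t_min)
= 3.16 / (0.18 * 0.25 * 30)
= 2.3407 FPU/mL

2.3407 FPU/mL


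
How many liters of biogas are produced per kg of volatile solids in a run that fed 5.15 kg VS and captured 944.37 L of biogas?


Y = V / VS
= 944.37 / 5.15
= 183.3728 L/kg VS

183.3728 L/kg VS


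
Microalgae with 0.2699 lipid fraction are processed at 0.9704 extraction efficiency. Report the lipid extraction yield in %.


Y = lipid_content * extraction_eff * 100
= 0.2699 * 0.9704 * 100
= 26.1911%

26.1911%


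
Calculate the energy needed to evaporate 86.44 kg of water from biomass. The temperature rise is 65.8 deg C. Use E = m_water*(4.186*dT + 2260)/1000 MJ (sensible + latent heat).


E = m_water * (4.186 * dT + 2260) / 1000
= 86.44 * (4.186 * 65.8 + 2260) / 1000
= 219.1633 MJ

219.1633 MJ


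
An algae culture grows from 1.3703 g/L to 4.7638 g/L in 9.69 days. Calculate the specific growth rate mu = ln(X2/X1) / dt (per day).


mu = ln(X2/X1) / dt
= ln(4.7638/1.3703) / 9.69
= 0.1286 per day

0.1286 per day


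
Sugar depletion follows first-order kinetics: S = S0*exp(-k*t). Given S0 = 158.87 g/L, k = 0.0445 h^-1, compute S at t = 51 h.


S = S0 * exp(-k * t)
S = 158.87 * exp(-0.0445 * 51)
S = 16.4214 g/L

16.4214 g/L


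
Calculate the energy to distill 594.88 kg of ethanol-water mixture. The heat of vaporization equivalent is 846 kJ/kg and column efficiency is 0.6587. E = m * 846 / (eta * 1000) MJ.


E = m * 846 / (eta * 1000)
= 594.88 * 846 / (0.6587 * 1000)
= 764.0329 MJ

764.0329 MJ


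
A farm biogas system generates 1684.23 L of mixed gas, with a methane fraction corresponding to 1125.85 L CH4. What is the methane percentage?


CH4% = V_CH4 / V_total * 100
= 1125.85 / 1684.23 * 100
= 66.8466%

66.8466%


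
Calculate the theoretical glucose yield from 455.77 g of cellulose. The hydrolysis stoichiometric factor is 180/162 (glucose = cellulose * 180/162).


glucose = cellulose * 180/162
= 455.77 * 180/162
= 506.4111 g

506.4111 g


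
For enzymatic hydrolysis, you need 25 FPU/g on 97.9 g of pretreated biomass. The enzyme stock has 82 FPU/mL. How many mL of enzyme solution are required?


V = dosage * m_sub / activity
V = 25 * 97.9 / 82
V = 29.8476 mL

29.8476 mL


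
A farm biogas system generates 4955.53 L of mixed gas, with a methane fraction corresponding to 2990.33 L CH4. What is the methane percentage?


CH4% = V_CH4 / V_total * 100
= 2990.33 / 4955.53 * 100
= 60.3433%

60.3433%


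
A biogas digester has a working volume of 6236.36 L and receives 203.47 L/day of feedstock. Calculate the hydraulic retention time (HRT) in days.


HRT = V / Q
= 6236.36 / 203.47
= 30.6500 days

30.6500 days


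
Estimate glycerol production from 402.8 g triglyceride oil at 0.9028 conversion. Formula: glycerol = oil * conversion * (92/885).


glycerol = oil * conv * (92/885)
= 402.8 * 0.9028 * 92 / 885
= 37.8029 g

37.8029 g


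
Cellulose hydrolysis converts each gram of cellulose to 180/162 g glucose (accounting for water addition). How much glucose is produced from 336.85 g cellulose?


glucose = cellulose * 180/162
= 336.85 * 180/162
= 374.2778 g

374.2778 g


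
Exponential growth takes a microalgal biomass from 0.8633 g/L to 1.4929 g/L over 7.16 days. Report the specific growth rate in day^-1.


mu = ln(X2/X1) / dt
= ln(1.4929/0.8633) / 7.16
= 0.0765 per day

0.0765 per day


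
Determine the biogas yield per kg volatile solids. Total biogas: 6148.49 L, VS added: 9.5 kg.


Y = V / VS
= 6148.49 / 9.5
= 647.2095 L/kg VS

647.2095 L/kg VS


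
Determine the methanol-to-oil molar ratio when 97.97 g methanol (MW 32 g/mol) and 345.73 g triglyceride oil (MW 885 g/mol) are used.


Molar ratio = n_MeOH / n_oil = (MeOH/32) / (oil/885) = (MeOH * 885) / (32 * oil)
= (97.97 * 885) / (32 * 345.73)
= 7.8370

7.8370


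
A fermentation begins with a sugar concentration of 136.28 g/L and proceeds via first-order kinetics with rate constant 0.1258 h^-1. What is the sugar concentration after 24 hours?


S = S0 * exp(-k * t)
S = 136.28 * exp(-0.1258 * 24)
S = 6.6560 g/L

6.6560 g/L


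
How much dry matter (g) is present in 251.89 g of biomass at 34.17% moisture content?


Wd = Ww * (1 - MC/100)
= 251.89 * (1 - 34.17/100)
= 165.8192 g

165.8192 g


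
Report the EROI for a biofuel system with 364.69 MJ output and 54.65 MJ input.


EROI = E_out / E_in
= 364.69 / 54.65
= 6.6732

6.6732


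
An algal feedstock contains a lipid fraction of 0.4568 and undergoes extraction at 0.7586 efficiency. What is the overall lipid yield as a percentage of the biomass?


Y = lipid_content * extraction_eff * 100
= 0.4568 * 0.7586 * 100
= 34.6528%

34.6528%


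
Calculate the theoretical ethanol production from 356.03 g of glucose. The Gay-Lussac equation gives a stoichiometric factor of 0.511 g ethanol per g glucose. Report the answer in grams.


Theoretical ethanol yield: m_EtOH = 0.511 * m_glucose
m_EtOH = 0.511 * 356.03 = 181.9313 g

181.9313 g


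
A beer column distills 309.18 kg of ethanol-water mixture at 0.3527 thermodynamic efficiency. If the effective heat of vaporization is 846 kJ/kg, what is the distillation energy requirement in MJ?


E = m * 846 / (eta * 1000)
= 309.18 * 846 / (0.3527 * 1000)
= 741.6112 MJ

741.6112 MJ


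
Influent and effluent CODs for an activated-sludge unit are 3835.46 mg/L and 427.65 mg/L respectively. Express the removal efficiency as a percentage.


eta = (COD_in - COD_out) / COD_in * 100
= (3835.46 - 427.65) / 3835.46 * 100
= 88.8501%

88.8501%


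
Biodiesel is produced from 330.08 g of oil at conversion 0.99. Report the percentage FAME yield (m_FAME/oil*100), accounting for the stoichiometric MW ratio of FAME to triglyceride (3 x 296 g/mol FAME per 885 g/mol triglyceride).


m_FAME = oil * conv * (3 * 296 / 885) = oil * conv * (888/885)
= 330.08 * 0.99 * 888 / 885
= 327.8869 g
Y = m_FAME / oil * 100 = conv * (888/885) * 100
= 0.99 * 888 / 885 * 100
= 99.34%

99.34%


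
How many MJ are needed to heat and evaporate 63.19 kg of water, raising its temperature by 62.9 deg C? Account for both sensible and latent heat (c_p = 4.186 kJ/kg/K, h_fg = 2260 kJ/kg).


E = m_water * (4.186 * dT + 2260) / 1000
= 63.19 * (4.186 * 62.9 + 2260) / 1000
= 159.4473 MJ

159.4473 MJ


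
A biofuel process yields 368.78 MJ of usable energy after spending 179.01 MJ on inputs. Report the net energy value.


NEV = E_out - E_in
= 368.78 - 179.01
= 189.7700 MJ

189.7700 MJ


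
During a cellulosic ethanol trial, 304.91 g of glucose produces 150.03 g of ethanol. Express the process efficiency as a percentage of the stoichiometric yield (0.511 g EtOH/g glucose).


Fermentation efficiency = (actual / (0.511 * glucose)) * 100
= (150.03 / (0.511 * 304.91)) * 100
= 96.2910%

96.2910%


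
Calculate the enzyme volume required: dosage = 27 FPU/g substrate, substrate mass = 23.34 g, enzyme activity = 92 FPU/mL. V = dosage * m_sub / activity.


V = dosage * m_sub / activity
V = 27 * 23.34 / 92
V = 6.8498 mL

6.8498 mL


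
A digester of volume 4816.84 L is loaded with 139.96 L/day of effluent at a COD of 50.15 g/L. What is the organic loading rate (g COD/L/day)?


OLR = Q * S / V
= 139.96 * 50.15 / 4816.84
= 1.4572 g/L/day

1.4572 g/L/day


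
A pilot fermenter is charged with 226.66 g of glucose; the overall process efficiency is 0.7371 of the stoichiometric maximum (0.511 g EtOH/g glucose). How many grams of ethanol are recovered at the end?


Actual ethanol: m = 0.511 * 226.66 * 0.7371
m = 85.3733 g

85.3733 g


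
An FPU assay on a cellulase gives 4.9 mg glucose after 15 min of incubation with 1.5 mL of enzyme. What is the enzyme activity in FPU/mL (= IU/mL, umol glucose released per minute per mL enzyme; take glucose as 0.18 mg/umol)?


Activity = glucose_mg / (0.18 mg/umol * V_mL * t_min)
= 4.9 / (0.18 * 1.5 * 15)
= 1.2099 FPU/mL

1.2099 FPU/mL


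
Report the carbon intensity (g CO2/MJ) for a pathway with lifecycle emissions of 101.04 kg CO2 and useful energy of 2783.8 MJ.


CI = CO2 * 1000 / E
= 101.04 * 1000 / 2783.8
= 36.2957 g CO2/MJ

36.2957 g CO2/MJ


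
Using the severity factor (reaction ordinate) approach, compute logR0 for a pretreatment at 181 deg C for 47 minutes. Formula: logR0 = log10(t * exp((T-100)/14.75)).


logR0 = log10(t * exp((T - 100) / 14.75))
= log10(47 * exp((181 - 100) / 14.75))
= 4.0570

4.0570


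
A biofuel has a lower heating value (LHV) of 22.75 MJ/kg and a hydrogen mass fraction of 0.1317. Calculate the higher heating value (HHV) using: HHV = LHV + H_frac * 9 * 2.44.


HHV = LHV + H_frac * 9 * 2.44
= 22.75 + 0.1317 * 9 * 2.44
= 25.6421 MJ/kg

25.6421 MJ/kg


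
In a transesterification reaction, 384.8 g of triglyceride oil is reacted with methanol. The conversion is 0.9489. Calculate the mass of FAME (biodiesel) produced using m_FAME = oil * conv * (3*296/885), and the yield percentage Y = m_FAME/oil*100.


m_FAME = oil * conv * (3 * 296 / 885) = oil * conv * (888/885)
= 384.8 * 0.9489 * 888 / 885
= 366.3745 g
Y = m_FAME / oil * 100 = conv * (888/885) * 100
= 0.9489 * 888 / 885 * 100
= 95.21%

366.3745 g FAME; Y = 95.21%


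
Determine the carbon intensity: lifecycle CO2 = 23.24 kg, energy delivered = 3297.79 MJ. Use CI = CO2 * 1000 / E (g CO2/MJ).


CI = CO2 * 1000 / E
= 23.24 * 1000 / 3297.79
= 7.0471 g CO2/MJ

7.0471 g CO2/MJ


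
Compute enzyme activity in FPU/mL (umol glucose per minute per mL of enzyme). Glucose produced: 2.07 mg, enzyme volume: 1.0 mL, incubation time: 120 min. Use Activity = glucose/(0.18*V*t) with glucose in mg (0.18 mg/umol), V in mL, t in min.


Activity = glucose_mg / (0.18 mg/umol * V_mL * t_min)
= 2.07 / (0.18 * 1.0 * 120)
= 0.0958 FPU/mL

0.0958 FPU/mL


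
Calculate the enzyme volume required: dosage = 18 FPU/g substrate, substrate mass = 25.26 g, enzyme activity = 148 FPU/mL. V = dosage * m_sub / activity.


V = dosage * m_sub / activity
V = 18 * 25.26 / 148
V = 3.0722 mL

3.0722 mL


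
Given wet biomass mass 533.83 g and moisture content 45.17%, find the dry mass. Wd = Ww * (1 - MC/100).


Wd = Ww * (1 - MC/100)
= 533.83 * (1 - 45.17/100)
= 292.6990 g

292.6990 g


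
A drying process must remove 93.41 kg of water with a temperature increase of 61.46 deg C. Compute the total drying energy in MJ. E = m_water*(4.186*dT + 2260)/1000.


E = m_water * (4.186 * dT + 2260) / 1000
= 93.41 * (4.186 * 61.46 + 2260) / 1000
= 235.1383 MJ

235.1383 MJ


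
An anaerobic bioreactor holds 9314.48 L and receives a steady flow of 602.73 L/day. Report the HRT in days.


HRT = V / Q
= 9314.48 / 602.73
= 15.4538 days

15.4538 days


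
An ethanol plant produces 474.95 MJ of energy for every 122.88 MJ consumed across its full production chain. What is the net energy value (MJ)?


NEV = E_out - E_in
= 474.95 - 122.88
= 352.0700 MJ

352.0700 MJ


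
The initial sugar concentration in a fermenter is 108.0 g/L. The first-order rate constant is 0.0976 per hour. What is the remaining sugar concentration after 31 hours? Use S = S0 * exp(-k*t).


S = S0 * exp(-k * t)
S = 108.0 * exp(-0.0976 * 31)
S = 5.2411 g/L

5.2411 g/L


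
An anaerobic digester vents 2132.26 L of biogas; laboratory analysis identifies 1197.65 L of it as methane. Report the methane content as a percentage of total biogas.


CH4% = V_CH4 / V_total * 100
= 1197.65 / 2132.26 * 100
= 56.1681%

56.1681%


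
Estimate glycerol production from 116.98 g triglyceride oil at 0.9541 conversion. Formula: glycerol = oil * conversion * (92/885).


glycerol = oil * conv * (92/885)
= 116.98 * 0.9541 * 92 / 885
= 11.6025 g

11.6025 g


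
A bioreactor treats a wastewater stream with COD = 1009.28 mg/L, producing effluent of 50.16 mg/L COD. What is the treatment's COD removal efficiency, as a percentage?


eta = (COD_in - COD_out) / COD_in * 100
= (1009.28 - 50.16) / 1009.28 * 100
= 95.0301%

95.0301%


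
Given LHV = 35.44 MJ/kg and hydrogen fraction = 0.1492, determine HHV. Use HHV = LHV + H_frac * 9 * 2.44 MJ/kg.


HHV = LHV + H_frac * 9 * 2.44
= 35.44 + 0.1492 * 9 * 2.44
= 38.7164 MJ/kg

38.7164 MJ/kg


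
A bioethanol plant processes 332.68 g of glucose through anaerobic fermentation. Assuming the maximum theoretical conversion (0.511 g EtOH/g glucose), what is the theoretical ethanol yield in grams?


Theoretical ethanol yield: m_EtOH = 0.511 * m_glucose
m_EtOH = 0.511 * 332.68 = 169.9995 g

169.9995 g


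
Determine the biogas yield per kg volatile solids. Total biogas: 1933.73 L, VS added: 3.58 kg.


Y = V / VS
= 1933.73 / 3.58
= 540.1480 L/kg VS

540.1480 L/kg VS


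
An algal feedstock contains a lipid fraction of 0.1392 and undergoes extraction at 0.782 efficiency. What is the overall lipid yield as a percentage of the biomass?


Y = lipid_content * extraction_eff * 100
= 0.1392 * 0.782 * 100
= 10.8854%

10.8854%


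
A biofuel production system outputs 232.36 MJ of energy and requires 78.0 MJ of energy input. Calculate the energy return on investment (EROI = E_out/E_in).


EROI = E_out / E_in
= 232.36 / 78.0
= 2.9790

2.9790


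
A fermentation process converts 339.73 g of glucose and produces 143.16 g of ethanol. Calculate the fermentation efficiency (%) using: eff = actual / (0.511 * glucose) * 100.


Fermentation efficiency = (actual / (0.511 * glucose)) * 100
= (143.16 / (0.511 * 339.73)) * 100
= 82.4645%

82.4645%


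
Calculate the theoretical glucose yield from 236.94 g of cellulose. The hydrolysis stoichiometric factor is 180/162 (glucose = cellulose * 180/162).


glucose = cellulose * 180/162
= 236.94 * 180/162
= 263.2667 g

263.2667 g


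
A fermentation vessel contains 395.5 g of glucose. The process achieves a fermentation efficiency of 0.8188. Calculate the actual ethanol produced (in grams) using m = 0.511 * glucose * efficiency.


Actual ethanol: m = 0.511 * 395.5 * 0.8188
m = 165.4799 g

165.4799 g


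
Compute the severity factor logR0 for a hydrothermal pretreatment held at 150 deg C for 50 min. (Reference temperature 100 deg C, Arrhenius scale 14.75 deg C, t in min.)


logR0 = log10(t * exp((T - 100) / 14.75))
= log10(50 * exp((150 - 100) / 14.75))
= 3.1712

3.1712


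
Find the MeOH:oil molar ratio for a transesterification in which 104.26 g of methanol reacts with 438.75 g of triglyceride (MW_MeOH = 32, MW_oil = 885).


Molar ratio = n_MeOH / n_oil = (MeOH/32) / (oil/885) = (MeOH * 885) / (32 * oil)
= (104.26 * 885) / (32 * 438.75)
= 6.5719

6.5719


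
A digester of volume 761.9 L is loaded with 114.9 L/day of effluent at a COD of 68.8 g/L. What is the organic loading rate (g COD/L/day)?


OLR = Q * S / V
= 114.9 * 68.8 / 761.9
= 10.3755 g/L/day

10.3755 g/L/day


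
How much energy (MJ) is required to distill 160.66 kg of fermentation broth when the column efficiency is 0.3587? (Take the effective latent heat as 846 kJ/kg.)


E = m * 846 / (eta * 1000)
= 160.66 * 846 / (0.3587 * 1000)
= 378.9193 MJ

378.9193 MJ


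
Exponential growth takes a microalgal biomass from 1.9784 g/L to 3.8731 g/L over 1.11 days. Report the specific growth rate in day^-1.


mu = ln(X2/X1) / dt
= ln(3.8731/1.9784) / 1.11
= 0.6052 per day

0.6052 per day


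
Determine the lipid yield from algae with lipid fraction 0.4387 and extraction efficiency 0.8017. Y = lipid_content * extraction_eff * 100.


Y = lipid_content * extraction_eff * 100
= 0.4387 * 0.8017 * 100
= 35.1706%

35.1706%


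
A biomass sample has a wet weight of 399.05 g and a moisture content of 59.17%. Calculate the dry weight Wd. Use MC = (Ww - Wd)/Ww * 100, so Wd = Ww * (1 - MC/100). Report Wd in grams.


Wd = Ww * (1 - MC/100)
= 399.05 * (1 - 59.17/100)
= 162.9321 g

162.9321 g


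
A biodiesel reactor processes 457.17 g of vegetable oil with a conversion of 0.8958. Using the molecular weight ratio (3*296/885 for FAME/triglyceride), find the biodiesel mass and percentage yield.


m_FAME = oil * conv * (3 * 296 / 885) = oil * conv * (888/885)
= 457.17 * 0.8958 * 888 / 885
= 410.9211 g
Y = m_FAME / oil * 100 = conv * (888/885) * 100
= 0.8958 * 888 / 885 * 100
= 89.88%

410.9211 g FAME; Y = 89.88%


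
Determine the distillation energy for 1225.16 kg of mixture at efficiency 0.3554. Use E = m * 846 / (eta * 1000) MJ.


E = m * 846 / (eta * 1000)
= 1225.16 * 846 / (0.3554 * 1000)
= 2916.3910 MJ

2916.3910 MJ


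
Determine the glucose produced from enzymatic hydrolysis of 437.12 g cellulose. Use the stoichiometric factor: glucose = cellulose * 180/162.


glucose = cellulose * 180/162
= 437.12 * 180/162
= 485.6889 g

485.6889 g


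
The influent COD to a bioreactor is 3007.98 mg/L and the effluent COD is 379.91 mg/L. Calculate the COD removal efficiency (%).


eta = (COD_in - COD_out) / COD_in * 100
= (3007.98 - 379.91) / 3007.98 * 100
= 87.3699%

87.3699%


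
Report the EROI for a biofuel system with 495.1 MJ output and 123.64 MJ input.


EROI = E_out / E_in
= 495.1 / 123.64
= 4.0044

4.0044


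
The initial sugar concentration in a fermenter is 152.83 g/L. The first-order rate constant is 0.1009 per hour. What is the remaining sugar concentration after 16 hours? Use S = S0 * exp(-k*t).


S = S0 * exp(-k * t)
S = 152.83 * exp(-0.1009 * 16)
S = 30.4147 g/L

30.4147 g/L


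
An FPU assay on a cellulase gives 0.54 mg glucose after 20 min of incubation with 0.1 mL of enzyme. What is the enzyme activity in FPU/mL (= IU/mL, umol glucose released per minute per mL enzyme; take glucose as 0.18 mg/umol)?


Activity = glucose_mg / (0.18 mg/umol * V_mL * t_min)
= 0.54 / (0.18 * 0.1 * 20)
= 1.5000 FPU/mL

1.5000 FPU/mL


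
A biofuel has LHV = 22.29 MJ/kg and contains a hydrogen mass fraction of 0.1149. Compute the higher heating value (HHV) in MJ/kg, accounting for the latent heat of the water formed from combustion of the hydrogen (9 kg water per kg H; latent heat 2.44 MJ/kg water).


HHV = LHV + H_frac * 9 * 2.44
= 22.29 + 0.1149 * 9 * 2.44
= 24.8132 MJ/kg

24.8132 MJ/kg


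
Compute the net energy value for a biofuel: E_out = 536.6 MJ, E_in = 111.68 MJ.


NEV = E_out - E_in
= 536.6 - 111.68
= 424.9200 MJ

424.9200 MJ


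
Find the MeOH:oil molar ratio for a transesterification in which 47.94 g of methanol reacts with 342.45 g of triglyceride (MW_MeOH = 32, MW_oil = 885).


Molar ratio = n_MeOH / n_oil = (MeOH/32) / (oil/885) = (MeOH * 885) / (32 * oil)
= (47.94 * 885) / (32 * 342.45)
= 3.8716

3.8716


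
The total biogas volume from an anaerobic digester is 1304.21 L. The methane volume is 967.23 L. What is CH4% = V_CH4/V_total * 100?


CH4% = V_CH4 / V_total * 100
= 967.23 / 1304.21 * 100
= 74.1621%

74.1621%


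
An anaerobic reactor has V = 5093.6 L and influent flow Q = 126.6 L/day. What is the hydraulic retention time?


HRT = V / Q
= 5093.6 / 126.6
= 40.2338 days

40.2338 days


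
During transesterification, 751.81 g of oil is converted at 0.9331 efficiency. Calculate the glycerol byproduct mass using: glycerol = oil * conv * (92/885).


glycerol = oil * conv * (92/885)
= 751.81 * 0.9331 * 92 / 885
= 72.9257 g

72.9257 g


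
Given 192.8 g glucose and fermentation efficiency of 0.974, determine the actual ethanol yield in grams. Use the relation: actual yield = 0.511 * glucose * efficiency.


Actual ethanol: m = 0.511 * 192.8 * 0.974
m = 95.9593 g

95.9593 g


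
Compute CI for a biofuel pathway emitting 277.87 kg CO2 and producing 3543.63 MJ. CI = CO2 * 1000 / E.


CI = CO2 * 1000 / E
= 277.87 * 1000 / 3543.63
= 78.4139 g CO2/MJ

78.4139 g CO2/MJ


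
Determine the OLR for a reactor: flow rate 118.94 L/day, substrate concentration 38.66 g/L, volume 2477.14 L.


OLR = Q * S / V
= 118.94 * 38.66 / 2477.14
= 1.8563 g/L/day

1.8563 g/L/day


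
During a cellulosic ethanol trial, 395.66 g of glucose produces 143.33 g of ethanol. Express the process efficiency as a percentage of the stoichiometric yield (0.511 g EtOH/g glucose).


Fermentation efficiency = (actual / (0.511 * glucose)) * 100
= (143.33 / (0.511 * 395.66)) * 100
= 70.8915%

70.8915%


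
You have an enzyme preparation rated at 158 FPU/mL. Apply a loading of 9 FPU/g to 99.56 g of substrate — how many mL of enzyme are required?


V = dosage * m_sub / activity
V = 9 * 99.56 / 158
V = 5.6711 mL

5.6711 mL


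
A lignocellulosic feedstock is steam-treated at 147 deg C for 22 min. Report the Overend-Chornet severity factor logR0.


logR0 = log10(t * exp((T - 100) / 14.75))
= log10(22 * exp((147 - 100) / 14.75))
= 2.7263

2.7263


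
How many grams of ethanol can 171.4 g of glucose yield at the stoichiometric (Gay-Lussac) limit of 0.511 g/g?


Theoretical ethanol yield: m_EtOH = 0.511 * m_glucose
m_EtOH = 0.511 * 171.4 = 87.5854 g

87.5854 g


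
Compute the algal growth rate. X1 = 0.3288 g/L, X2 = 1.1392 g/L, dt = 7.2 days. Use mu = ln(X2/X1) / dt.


mu = ln(X2/X1) / dt
= ln(1.1392/0.3288) / 7.2
= 0.1726 per day

0.1726 per day


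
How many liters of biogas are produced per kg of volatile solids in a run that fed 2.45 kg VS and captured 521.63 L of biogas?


Y = V / VS
= 521.63 / 2.45
= 212.9102 L/kg VS

212.9102 L/kg VS


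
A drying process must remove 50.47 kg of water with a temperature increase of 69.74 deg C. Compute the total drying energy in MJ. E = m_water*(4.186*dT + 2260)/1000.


E = m_water * (4.186 * dT + 2260) / 1000
= 50.47 * (4.186 * 69.74 + 2260) / 1000
= 128.7960 MJ

128.7960 MJ


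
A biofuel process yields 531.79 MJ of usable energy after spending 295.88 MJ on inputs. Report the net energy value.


NEV = E_out - E_in
= 531.79 - 295.88
= 235.9100 MJ

235.9100 MJ


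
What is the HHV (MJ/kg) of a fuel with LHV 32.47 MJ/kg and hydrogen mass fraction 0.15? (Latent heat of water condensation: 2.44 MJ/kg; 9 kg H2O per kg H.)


HHV = LHV + H_frac * 9 * 2.44
= 32.47 + 0.15 * 9 * 2.44
= 35.7640 MJ/kg

35.7640 MJ/kg


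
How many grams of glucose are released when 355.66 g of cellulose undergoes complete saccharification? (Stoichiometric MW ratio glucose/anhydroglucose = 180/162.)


glucose = cellulose * 180/162
= 355.66 * 180/162
= 395.1778 g

395.1778 g


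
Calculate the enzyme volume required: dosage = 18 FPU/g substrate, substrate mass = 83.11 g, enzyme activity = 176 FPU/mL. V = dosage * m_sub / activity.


V = dosage * m_sub / activity
V = 18 * 83.11 / 176
V = 8.4999 mL

8.4999 mL


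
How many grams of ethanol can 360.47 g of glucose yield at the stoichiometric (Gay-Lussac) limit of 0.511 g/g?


Theoretical ethanol yield: m_EtOH = 0.511 * m_glucose
m_EtOH = 0.511 * 360.47 = 184.2002 g

184.2002 g


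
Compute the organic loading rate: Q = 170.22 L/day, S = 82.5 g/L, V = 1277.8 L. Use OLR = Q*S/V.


OLR = Q * S / V
= 170.22 * 82.5 / 1277.8
= 10.9901 g/L/day

10.9901 g/L/day


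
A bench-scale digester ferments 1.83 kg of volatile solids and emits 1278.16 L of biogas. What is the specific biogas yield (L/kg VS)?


Y = V / VS
= 1278.16 / 1.83
= 698.4481 L/kg VS

698.4481 L/kg VS


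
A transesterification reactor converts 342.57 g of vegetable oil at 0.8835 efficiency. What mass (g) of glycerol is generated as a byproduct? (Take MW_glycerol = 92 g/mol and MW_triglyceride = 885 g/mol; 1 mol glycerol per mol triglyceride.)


glycerol = oil * conv * (92/885)
= 342.57 * 0.8835 * 92 / 885
= 31.4630 g

31.4630 g


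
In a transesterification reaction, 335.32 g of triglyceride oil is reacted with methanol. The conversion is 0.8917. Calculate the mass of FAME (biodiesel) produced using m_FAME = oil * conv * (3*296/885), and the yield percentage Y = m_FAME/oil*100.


m_FAME = oil * conv * (3 * 296 / 885) = oil * conv * (888/885)
= 335.32 * 0.8917 * 888 / 885
= 300.0184 g
Y = m_FAME / oil * 100 = conv * (888/885) * 100
= 0.8917 * 888 / 885 * 100
= 89.47%

300.0184 g FAME; Y = 89.47%


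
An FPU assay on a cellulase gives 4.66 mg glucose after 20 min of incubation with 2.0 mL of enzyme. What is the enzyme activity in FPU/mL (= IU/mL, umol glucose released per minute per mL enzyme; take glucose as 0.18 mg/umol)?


Activity = glucose_mg / (0.18 mg/umol * V_mL * t_min)
= 4.66 / (0.18 * 2.0 * 20)
= 0.6472 FPU/mL

0.6472 FPU/mL


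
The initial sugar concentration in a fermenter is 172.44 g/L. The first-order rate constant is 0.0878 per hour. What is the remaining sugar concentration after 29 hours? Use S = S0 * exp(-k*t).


S = S0 * exp(-k * t)
S = 172.44 * exp(-0.0878 * 29)
S = 13.5157 g/L

13.5157 g/L


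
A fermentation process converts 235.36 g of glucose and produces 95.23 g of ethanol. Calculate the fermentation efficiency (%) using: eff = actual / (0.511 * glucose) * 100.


Fermentation efficiency = (actual / (0.511 * glucose)) * 100
= (95.23 / (0.511 * 235.36)) * 100
= 79.1809%

79.1809%


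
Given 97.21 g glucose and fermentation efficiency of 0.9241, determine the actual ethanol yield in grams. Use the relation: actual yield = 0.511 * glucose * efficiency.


Actual ethanol: m = 0.511 * 97.21 * 0.9241
m = 45.9040 g

45.9040 g


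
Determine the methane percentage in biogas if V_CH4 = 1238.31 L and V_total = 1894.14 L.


CH4% = V_CH4 / V_total * 100
= 1238.31 / 1894.14 * 100
= 65.3758%

65.3758%


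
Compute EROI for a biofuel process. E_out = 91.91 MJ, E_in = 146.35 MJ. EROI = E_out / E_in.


EROI = E_out / E_in
= 91.91 / 146.35
= 0.6280

0.6280


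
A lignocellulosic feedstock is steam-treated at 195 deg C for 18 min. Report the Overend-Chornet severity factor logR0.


logR0 = log10(t * exp((T - 100) / 14.75))
= log10(18 * exp((195 - 100) / 14.75))
= 4.0524

4.0524


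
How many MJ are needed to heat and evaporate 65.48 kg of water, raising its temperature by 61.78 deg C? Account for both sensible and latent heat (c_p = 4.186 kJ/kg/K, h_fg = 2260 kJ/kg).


E = m_water * (4.186 * dT + 2260) / 1000
= 65.48 * (4.186 * 61.78 + 2260) / 1000
= 164.9187 MJ

164.9187 MJ


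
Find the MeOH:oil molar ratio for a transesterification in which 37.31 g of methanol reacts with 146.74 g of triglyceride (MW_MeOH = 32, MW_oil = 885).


Molar ratio = n_MeOH / n_oil = (MeOH/32) / (oil/885) = (MeOH * 885) / (32 * oil)
= (37.31 * 885) / (32 * 146.74)
= 7.0319

7.0319


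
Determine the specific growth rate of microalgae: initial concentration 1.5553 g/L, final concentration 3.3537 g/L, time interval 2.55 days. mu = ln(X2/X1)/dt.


mu = ln(X2/X1) / dt
= ln(3.3537/1.5553) / 2.55
= 0.3013 per day

0.3013 per day


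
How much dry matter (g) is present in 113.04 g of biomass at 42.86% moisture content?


Wd = Ww * (1 - MC/100)
= 113.04 * (1 - 42.86/100)
= 64.5911 g

64.5911 g


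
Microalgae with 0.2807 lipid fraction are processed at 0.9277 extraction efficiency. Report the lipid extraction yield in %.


Y = lipid_content * extraction_eff * 100
= 0.2807 * 0.9277 * 100
= 26.0405%

26.0405%


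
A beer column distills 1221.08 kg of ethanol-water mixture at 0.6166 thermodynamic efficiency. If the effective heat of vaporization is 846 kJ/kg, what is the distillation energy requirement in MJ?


E = m * 846 / (eta * 1000)
= 1221.08 * 846 / (0.6166 * 1000)
= 1675.3709 MJ

1675.3709 MJ


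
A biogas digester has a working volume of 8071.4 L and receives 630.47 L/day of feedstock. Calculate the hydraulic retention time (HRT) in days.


HRT = V / Q
= 8071.4 / 630.47
= 12.8022 days

12.8022 days


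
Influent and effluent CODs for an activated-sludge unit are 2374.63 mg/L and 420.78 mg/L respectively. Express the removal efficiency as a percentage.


eta = (COD_in - COD_out) / COD_in * 100
= (2374.63 - 420.78) / 2374.63 * 100
= 82.2802%

82.2802%


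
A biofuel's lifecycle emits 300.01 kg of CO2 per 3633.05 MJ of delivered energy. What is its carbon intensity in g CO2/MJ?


CI = CO2 * 1000 / E
= 300.01 * 1000 / 3633.05
= 82.5780 g CO2/MJ

82.5780 g CO2/MJ


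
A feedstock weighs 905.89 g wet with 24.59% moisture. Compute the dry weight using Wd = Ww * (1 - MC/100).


Wd = Ww * (1 - MC/100)
= 905.89 * (1 - 24.59/100)
= 683.1316 g

683.1316 g


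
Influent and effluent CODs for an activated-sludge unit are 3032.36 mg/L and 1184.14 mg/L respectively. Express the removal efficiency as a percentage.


eta = (COD_in - COD_out) / COD_in * 100
= (3032.36 - 1184.14) / 3032.36 * 100
= 60.9499%

60.9499%


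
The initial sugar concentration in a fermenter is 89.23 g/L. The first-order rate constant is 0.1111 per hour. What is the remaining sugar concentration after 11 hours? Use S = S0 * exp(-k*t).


S = S0 * exp(-k * t)
S = 89.23 * exp(-0.1111 * 11)
S = 26.2881 g/L

26.2881 g/L


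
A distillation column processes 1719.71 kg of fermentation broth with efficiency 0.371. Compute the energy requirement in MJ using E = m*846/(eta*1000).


E = m * 846 / (eta * 1000)
= 1719.71 * 846 / (0.371 * 1000)
= 3921.4950 MJ

3921.4950 MJ


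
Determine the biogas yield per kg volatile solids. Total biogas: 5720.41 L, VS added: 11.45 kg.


Y = V / VS
= 5720.41 / 11.45
= 499.5991 L/kg VS

499.5991 L/kg VS


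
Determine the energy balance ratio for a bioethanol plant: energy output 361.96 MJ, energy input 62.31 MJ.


EROI = E_out / E_in
= 361.96 / 62.31
= 5.8090

5.8090


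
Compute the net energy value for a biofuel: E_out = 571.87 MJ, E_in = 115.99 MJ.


NEV = E_out - E_in
= 571.87 - 115.99
= 455.8800 MJ

455.8800 MJ


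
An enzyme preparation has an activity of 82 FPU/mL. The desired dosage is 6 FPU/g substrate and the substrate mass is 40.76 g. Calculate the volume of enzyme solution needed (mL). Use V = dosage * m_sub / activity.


V = dosage * m_sub / activity
V = 6 * 40.76 / 82
V = 2.9824 mL

2.9824 mL


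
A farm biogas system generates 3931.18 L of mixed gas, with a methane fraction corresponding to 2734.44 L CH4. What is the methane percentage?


CH4% = V_CH4 / V_total * 100
= 2734.44 / 3931.18 * 100
= 69.5577%

69.5577%


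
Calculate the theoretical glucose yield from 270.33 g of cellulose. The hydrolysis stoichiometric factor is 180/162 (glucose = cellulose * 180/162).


glucose = cellulose * 180/162
= 270.33 * 180/162
= 300.3667 g

300.3667 g
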